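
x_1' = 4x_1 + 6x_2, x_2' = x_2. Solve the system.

Coefficient matrix A = [[4, 6], [0, 1]].
Characteristic polynomial det(A - λI) = λ^2 - 5λ + 4 = 0.
Eigenvalues λ = 4, 1.
For λ=4: (A-λI) row 1 is [0, 6], so an eigenvector is (-1, 0).
For λ=1: (A-λI) row 1 is [3, 6], so an eigenvector is (-2, 1).
General solution: c_1e^(4t)(-1,0) + c_2e^(t)(-2,1).

x_1(t) = -c_1e^(4t) - 2c_2e^(t), x_2(t) = c_2e^(t)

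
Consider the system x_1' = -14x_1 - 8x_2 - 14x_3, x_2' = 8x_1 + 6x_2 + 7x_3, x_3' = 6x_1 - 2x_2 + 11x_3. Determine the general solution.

x_1(t) = 2C_1e^(4t) + 2C_2e^(-3t) - 5C_3e^(2t), x_2(t) = -C_1e^(4t) - C_2e^(-3t) + 3C_3e^(2t), x_3(t) = -2C_1e^(4t) - C_2e^(-3t) + 4C_3e^(2t)

Coefficient matrix A = [[-14, -8, -14], [8, 6, 7], [6, -2, 11]].
det(A - λI) = 0 gives eigenvalues λ = 4, -3, 2.
For λ=4: eigenvector (2,-1,-2).
For λ=-3: eigenvector (2,-1,-1).
For λ=2: eigenvector (-5,3,4).
General solution: C_1e^(4t)(2,-1,-2) + C_2e^(-3t)(2,-1,-1) + C_3e^(2t)(-5,3,4).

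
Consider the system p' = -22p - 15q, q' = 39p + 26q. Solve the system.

Coefficient matrix A = [[-22, -15], [39, 26]].
Characteristic polynomial det(A - λI) = λ^2 - 4λ + 13 = 0.
Eigenvalues λ = 2 ± 3i (complex conjugate pair).
For λ=2+3i: an eigenvector is (2,-3) - i(-1,2) = (2 + i, -3 - 2i).
A real fundamental pair from Re and Im of e^((2+3i)t)v: X_1 = e^(2t)(cos(3t)·(2,-3) + sin(3t)·(-1,2)), X_2 = e^(2t)(sin(3t)·(2,-3) - cos(3t)·(-1,2)).
General solution: c_1X_1 + c_2X_2.

p(t) = -c_1e^(2t)sin(3t) + 2c_1e^(2t)cos(3t) + 2c_2e^(2t)sin(3t) + c_2e^(2t)cos(3t), q(t) = 2c_1e^(2t)sin(3t) - 3c_1e^(2t)cos(3t) - 3c_2e^(2t)sin(3t) - 2c_2e^(2t)cos(3t)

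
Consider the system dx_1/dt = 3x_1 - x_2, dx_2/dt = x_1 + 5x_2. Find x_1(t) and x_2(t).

Coefficient matrix A = [[3, -1], [1, 5]].
Characteristic polynomial det(A - λI) = λ^2 - 8λ + 16 = 0.
Single eigenvalue λ = 4 with algebraic multiplicity 2.
Eigenvector v = (1,-1); generalized eigenvector w with (A-λI)w=v is (2,-3).
General solution: e^(4t)[K_1·v + K_2·(t·v + w)].

x_1(t) = K_1e^(4t) + K_2te^(4t) + 2K_2e^(4t), x_2(t) = -K_1e^(4t) - K_2te^(4t) - 3K_2e^(4t)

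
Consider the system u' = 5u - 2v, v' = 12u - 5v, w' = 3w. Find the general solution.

Coefficient matrix A = [[5, -2, 0], [12, -5, 0], [0, 0, 3]].
det(A - λI) = 0 gives eigenvalues λ = 1, 3, -1.
For λ=1: eigenvector (1,2,0).
For λ=3: eigenvector (0,0,1).
For λ=-1: eigenvector (1,3,0).
General solution: c_1e^(t)(1,2,0) + c_2e^(3t)(0,0,1) + c_3e^(-t)(1,3,0).

u(t) = c_1e^(t) + c_3e^(-t), v(t) = 2c_1e^(t) + 3c_3e^(-t), w(t) = c_2e^(3t)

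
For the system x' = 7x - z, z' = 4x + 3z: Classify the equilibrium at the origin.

unstable improper node

A = [[7,-1],[4,3]]; det(A-λI) = λ^2 - 10λ + 25.
repeated λ = 5 with a single eigenvector.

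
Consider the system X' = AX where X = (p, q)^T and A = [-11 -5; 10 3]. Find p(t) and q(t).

Coefficient matrix A = [[-11, -5], [10, 3]].
Characteristic polynomial det(A - λI) = λ^2 + 8λ + 17 = 0.
Eigenvalues λ = -4 ± i (complex conjugate pair).
For λ=-4+i: an eigenvector is (2,-3) - i(1,-1) = (2 - i, -3 + i).
A real fundamental pair from Re and Im of e^((-4+i)t)v: X_1 = e^(-4t)(cos(t)·(2,-3) + sin(t)·(1,-1)), X_2 = e^(-4t)(sin(t)·(2,-3) - cos(t)·(1,-1)).
General solution: K_1X_1 + K_2X_2.

p(t) = K_1e^(-4t)sin(t) + 2K_1e^(-4t)cos(t) + 2K_2e^(-4t)sin(t) - K_2e^(-4t)cos(t), q(t) = -K_1e^(-4t)sin(t) - 3K_1e^(-4t)cos(t) - 3K_2e^(-4t)sin(t) + K_2e^(-4t)cos(t)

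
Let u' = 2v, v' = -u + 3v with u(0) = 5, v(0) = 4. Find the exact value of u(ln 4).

A = [[0,2],[-1,3]]; eigenvalues λ = 2, 1.
Eigenvectors: (1,1) for λ=2, (2,1) for λ=1.
From the initial condition, c_1 = 3, c_2 = 1.
u(ln 4) = (3)(4^2)(1) + (1)(4^1)(2) = 56.

56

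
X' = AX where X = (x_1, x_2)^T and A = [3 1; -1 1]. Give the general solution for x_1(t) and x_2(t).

x_1(t) = -K_1e^(2t) - K_2te^(2t) + K_2e^(2t), x_2(t) = K_1e^(2t) + K_2te^(2t) - 2K_2e^(2t)

Coefficient matrix A = [[3, 1], [-1, 1]].
Characteristic polynomial det(A - λI) = λ^2 - 4λ + 4 = 0.
Single eigenvalue λ = 2 with algebraic multiplicity 2.
Eigenvector v = (-1,1); generalized eigenvector w with (A-λI)w=v is (1,-2).
General solution: e^(2t)[K_1·v + K_2·(t·v + w)].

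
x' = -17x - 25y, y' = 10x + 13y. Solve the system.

Coefficient matrix A = [[-17, -25], [10, 13]].
Characteristic polynomial det(A - λI) = λ^2 + 4λ + 29 = 0.
Eigenvalues λ = -2 ± 5i (complex conjugate pair).
For λ=-2+5i: an eigenvector is (-2,1) - i(1,-1) = (-2 - i, 1 + i).
A real fundamental pair from Re and Im of e^((-2+5i)t)v: X_1 = e^(-2t)(cos(5t)·(-2,1) + sin(5t)·(1,-1)), X_2 = e^(-2t)(sin(5t)·(-2,1) - cos(5t)·(1,-1)).
General solution: K_1X_1 + K_2X_2.

x(t) = K_1e^(-2t)sin(5t) - 2K_1e^(-2t)cos(5t) - 2K_2e^(-2t)sin(5t) - K_2e^(-2t)cos(5t), y(t) = -K_1e^(-2t)sin(5t) + K_1e^(-2t)cos(5t) + K_2e^(-2t)sin(5t) + K_2e^(-2t)cos(5t)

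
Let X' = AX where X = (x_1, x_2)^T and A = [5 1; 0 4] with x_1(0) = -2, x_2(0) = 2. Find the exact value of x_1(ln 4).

-512

A = [[5,1],[0,4]]; eigenvalues λ = 4, 5.
Eigenvectors: (-1,1) for λ=4, (-1,0) for λ=5.
From the initial condition, c_1 = 2, c_2 = 0.
x_1(ln 4) = (2)(4^4)(-1) + (0)(4^5)(-1) = -512.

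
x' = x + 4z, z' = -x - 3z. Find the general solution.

Coefficient matrix A = [[1, 4], [-1, -3]].
Characteristic polynomial det(A - λI) = λ^2 + 2λ + 1 = 0.
Single eigenvalue λ = -1 with algebraic multiplicity 2.
Eigenvector v = (-2,1); generalized eigenvector w with (A-λI)w=v is (-1,0).
General solution: e^(-t)[K_1·v + K_2·(t·v + w)].

x(t) = -2K_1e^(-t) - 2K_2te^(-t) - K_2e^(-t), z(t) = K_1e^(-t) + K_2te^(-t)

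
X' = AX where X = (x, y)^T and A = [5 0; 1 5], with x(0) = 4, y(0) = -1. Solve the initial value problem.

x(t) = 4e^(5t), y(t) = 4te^(5t) - e^(5t)

Coefficient matrix A = [[5, 0], [1, 5]].
Characteristic polynomial det(A - λI) = λ^2 - 10λ + 25 = 0.
Single eigenvalue λ = 5 with algebraic multiplicity 2.
Eigenvector v = (0,-1); generalized eigenvector w with (A-λI)w=v is (-1,-3).
General solution: e^(5t)[K_1·v + K_2·(t·v + w)].
Applying x(0)=4, y(0)=-1 gives K_1=13, K_2=-4.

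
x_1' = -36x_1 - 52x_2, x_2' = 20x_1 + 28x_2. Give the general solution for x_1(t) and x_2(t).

x_1(t) = -2C_1e^(-4t)sin(4t) - 3C_1e^(-4t)cos(4t) - 3C_2e^(-4t)sin(4t) + 2C_2e^(-4t)cos(4t), x_2(t) = C_1e^(-4t)sin(4t) + 2C_1e^(-4t)cos(4t) + 2C_2e^(-4t)sin(4t) - C_2e^(-4t)cos(4t)

Coefficient matrix A = [[-36, -52], [20, 28]].
Characteristic polynomial det(A - λI) = λ^2 + 8λ + 32 = 0.
Eigenvalues λ = -4 ± 4i (complex conjugate pair).
For λ=-4+4i: an eigenvector is (-3,2) - i(-2,1) = (-3 + 2i, 2 - i).
A real fundamental pair from Re and Im of e^((-4+4i)t)v: X_1 = e^(-4t)(cos(4t)·(-3,2) + sin(4t)·(-2,1)), X_2 = e^(-4t)(sin(4t)·(-3,2) - cos(4t)·(-2,1)).
General solution: C_1X_1 + C_2X_2.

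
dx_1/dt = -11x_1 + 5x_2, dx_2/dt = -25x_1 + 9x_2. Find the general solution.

x_1(t) = K_1e^(-t)cos(5t) + K_2e^(-t)sin(5t), x_2(t) = -K_1e^(-t)sin(5t) + 2K_1e^(-t)cos(5t) + 2K_2e^(-t)sin(5t) + K_2e^(-t)cos(5t)

Coefficient matrix A = [[-11, 5], [-25, 9]].
Characteristic polynomial det(A - λI) = λ^2 + 2λ + 26 = 0.
Eigenvalues λ = -1 ± 5i (complex conjugate pair).
For λ=-1+5i: an eigenvector is (1,2) - i(0,-1) = (1, 2 + i).
A real fundamental pair from Re and Im of e^((-1+5i)t)v: X_1 = e^(-t)(cos(5t)·(1,2) + sin(5t)·(0,-1)), X_2 = e^(-t)(sin(5t)·(1,2) - cos(5t)·(0,-1)).
General solution: K_1X_1 + K_2X_2.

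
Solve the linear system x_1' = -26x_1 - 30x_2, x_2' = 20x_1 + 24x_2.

x_1(t) = C_1e^(4t) - 3C_2e^(-6t), x_2(t) = -C_1e^(4t) + 2C_2e^(-6t)

Coefficient matrix A = [[-26, -30], [20, 24]].
Characteristic polynomial det(A - λI) = λ^2 + 2λ - 24 = 0.
Eigenvalues λ = 4, -6.
For λ=4: (A-λI) row 1 is [-30, -30], so an eigenvector is (1, -1).
For λ=-6: (A-λI) row 1 is [-20, -30], so an eigenvector is (-3, 2).
General solution: C_1e^(4t)(1,-1) + C_2e^(-6t)(-3,2).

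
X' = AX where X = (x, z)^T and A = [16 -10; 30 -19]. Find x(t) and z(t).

Coefficient matrix A = [[16, -10], [30, -19]].
Characteristic polynomial det(A - λI) = λ^2 + 3λ - 4 = 0.
Eigenvalues λ = 1, -4.
For λ=1: (A-λI) row 1 is [15, -10], so an eigenvector is (-2, -3).
For λ=-4: (A-λI) row 1 is [20, -10], so an eigenvector is (1, 2).
General solution: c_1e^(t)(-2,-3) + c_2e^(-4t)(1,2).

x(t) = -2c_1e^(t) + c_2e^(-4t), z(t) = -3c_1e^(t) + 2c_2e^(-4t)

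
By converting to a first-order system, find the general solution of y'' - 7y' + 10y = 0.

y(t) = K_1e^(2t) + K_2e^(5t)

Let x_1 = y, x_2 = y'. Then x_1' = x_2 and x_2' = -10x_1 + 7x_2.
A = [[0,1],[-10,7]]; det(A-λI) = λ^2 - 7λ + 10.
Eigenvalues λ = 2, 5 with eigenvectors (1,2), (1,5).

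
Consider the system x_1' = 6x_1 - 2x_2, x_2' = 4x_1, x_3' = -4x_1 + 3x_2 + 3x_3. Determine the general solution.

Coefficient matrix A = [[6, -2, 0], [4, 0, 0], [-4, 3, 3]].
det(A - λI) = 0 gives eigenvalues λ = 2, 3, 4.
For λ=2: eigenvector (-1,-2,2).
For λ=3: eigenvector (0,0,1).
For λ=4: eigenvector (1,1,-1).
General solution: C_1e^(2t)(-1,-2,2) + C_2e^(3t)(0,0,1) + C_3e^(4t)(1,1,-1).

x_1(t) = -C_1e^(2t) + C_3e^(4t), x_2(t) = -2C_1e^(2t) + C_3e^(4t), x_3(t) = 2C_1e^(2t) + C_2e^(3t) - C_3e^(4t)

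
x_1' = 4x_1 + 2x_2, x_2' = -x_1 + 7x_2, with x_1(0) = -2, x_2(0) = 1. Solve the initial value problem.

x_1(t) = 4e^(6t) - 6e^(5t), x_2(t) = 4e^(6t) - 3e^(5t)

Coefficient matrix A = [[4, 2], [-1, 7]].
Characteristic polynomial det(A - λI) = λ^2 - 11λ + 30 = 0.
Eigenvalues λ = 6, 5.
For λ=6: (A-λI) row 1 is [-2, 2], so an eigenvector is (-1, -1).
For λ=5: (A-λI) row 1 is [-1, 2], so an eigenvector is (-2, -1).
General solution: C_1e^(6t)(-1,-1) + C_2e^(5t)(-2,-1).
Applying x_1(0)=-2, x_2(0)=1 gives C_1=-4, C_2=3.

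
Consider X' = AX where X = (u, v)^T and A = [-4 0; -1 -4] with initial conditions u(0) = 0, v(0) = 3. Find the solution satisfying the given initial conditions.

Coefficient matrix A = [[-4, 0], [-1, -4]].
Characteristic polynomial det(A - λI) = λ^2 + 8λ + 16 = 0.
Single eigenvalue λ = -4 with algebraic multiplicity 2.
Eigenvector v = (0,1); generalized eigenvector w with (A-λI)w=v is (-1,-2).
General solution: e^(-4t)[K_1·v + K_2·(t·v + w)].
Applying u(0)=0, v(0)=3 gives K_1=3, K_2=0.

u(t) = 0, v(t) = 3e^(-4t)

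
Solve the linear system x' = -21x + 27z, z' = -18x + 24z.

Coefficient matrix A = [[-21, 27], [-18, 24]].
Characteristic polynomial det(A - λI) = λ^2 - 3λ - 18 = 0.
Eigenvalues λ = -3, 6.
For λ=-3: (A-λI) row 1 is [-18, 27], so an eigenvector is (-3, -2).
For λ=6: (A-λI) row 1 is [-27, 27], so an eigenvector is (-1, -1).
General solution: C_1e^(-3t)(-3,-2) + C_2e^(6t)(-1,-1).

x(t) = -3C_1e^(-3t) - C_2e^(6t), z(t) = -2C_1e^(-3t) - C_2e^(6t)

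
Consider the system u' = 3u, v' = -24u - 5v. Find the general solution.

u(t) = K_2e^(3t), v(t) = K_1e^(-5t) - 3K_2e^(3t)

Coefficient matrix A = [[3, 0], [-24, -5]].
Characteristic polynomial det(A - λI) = λ^2 + 2λ - 15 = 0.
Eigenvalues λ = -5, 3.
For λ=-5: (A-λI) row 1 is [8, 0], so an eigenvector is (0, 1).
For λ=3: (A-λI) row 2 is [-24, -8], so an eigenvector is (1, -3).
General solution: K_1e^(-5t)(0,1) + K_2e^(3t)(1,-3).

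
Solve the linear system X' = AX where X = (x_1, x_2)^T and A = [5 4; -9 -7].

Coefficient matrix A = [[5, 4], [-9, -7]].
Characteristic polynomial det(A - λI) = λ^2 + 2λ + 1 = 0.
Single eigenvalue λ = -1 with algebraic multiplicity 2.
Eigenvector v = (-2,3); generalized eigenvector w with (A-λI)w=v is (1,-2).
General solution: e^(-t)[c_1·v + c_2·(t·v + w)].

x_1(t) = -2c_1e^(-t) - 2c_2te^(-t) + c_2e^(-t), x_2(t) = 3c_1e^(-t) + 3c_2te^(-t) - 2c_2e^(-t)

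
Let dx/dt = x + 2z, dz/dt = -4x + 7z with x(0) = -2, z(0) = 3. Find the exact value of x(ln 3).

A = [[1,2],[-4,7]]; eigenvalues λ = 3, 5.
Eigenvectors: (-1,-1) for λ=3, (-1,-2) for λ=5.
From the initial condition, c_1 = 7, c_2 = -5.
x(ln 3) = (7)(3^3)(-1) + (-5)(3^5)(-1) = 1026.

1026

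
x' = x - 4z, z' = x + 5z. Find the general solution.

x(t) = -2c_1e^(3t) - 2c_2te^(3t) + 3c_2e^(3t), z(t) = c_1e^(3t) + c_2te^(3t) - c_2e^(3t)

Coefficient matrix A = [[1, -4], [1, 5]].
Characteristic polynomial det(A - λI) = λ^2 - 6λ + 9 = 0.
Single eigenvalue λ = 3 with algebraic multiplicity 2.
Eigenvector v = (-2,1); generalized eigenvector w with (A-λI)w=v is (3,-1).
General solution: e^(3t)[c_1·v + c_2·(t·v + w)].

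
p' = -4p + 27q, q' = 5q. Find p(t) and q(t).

Coefficient matrix A = [[-4, 27], [0, 5]].
Characteristic polynomial det(A - λI) = λ^2 - λ - 20 = 0.
Eigenvalues λ = 5, -4.
For λ=5: (A-λI) row 1 is [-9, 27], so an eigenvector is (3, 1).
For λ=-4: (A-λI) row 1 is [0, 27], so an eigenvector is (-1, 0).
General solution: K_1e^(5t)(3,1) + K_2e^(-4t)(-1,0).

p(t) = 3K_1e^(5t) - K_2e^(-4t), q(t) = K_1e^(5t)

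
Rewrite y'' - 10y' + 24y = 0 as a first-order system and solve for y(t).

y(t) = c_1e^(6t) + c_2e^(4t)

Let x_1 = y, x_2 = y'. Then x_1' = x_2 and x_2' = -24x_1 + 10x_2.
A = [[0,1],[-24,10]]; det(A-λI) = λ^2 - 10λ + 24.
Eigenvalues λ = 6, 4 with eigenvectors (1,6), (1,4).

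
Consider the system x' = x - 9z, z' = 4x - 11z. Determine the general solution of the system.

Coefficient matrix A = [[1, -9], [4, -11]].
Characteristic polynomial det(A - λI) = λ^2 + 10λ + 25 = 0.
Single eigenvalue λ = -5 with algebraic multiplicity 2.
Eigenvector v = (-3,-2); generalized eigenvector w with (A-λI)w=v is (1,1).
General solution: e^(-5t)[c_1·v + c_2·(t·v + w)].

x(t) = -3c_1e^(-5t) - 3c_2te^(-5t) + c_2e^(-5t), z(t) = -2c_1e^(-5t) - 2c_2te^(-5t) + c_2e^(-5t)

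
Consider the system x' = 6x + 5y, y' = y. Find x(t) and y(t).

Coefficient matrix A = [[6, 5], [0, 1]].
Characteristic polynomial det(A - λI) = λ^2 - 7λ + 6 = 0.
Eigenvalues λ = 6, 1.
For λ=6: (A-λI) row 1 is [0, 5], so an eigenvector is (-1, 0).
For λ=1: (A-λI) row 1 is [5, 5], so an eigenvector is (1, -1).
General solution: c_1e^(6t)(-1,0) + c_2e^(t)(1,-1).

x(t) = -c_1e^(6t) + c_2e^(t), y(t) = -c_2e^(t)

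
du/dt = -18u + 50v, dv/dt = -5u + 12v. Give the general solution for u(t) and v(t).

Coefficient matrix A = [[-18, 50], [-5, 12]].
Characteristic polynomial det(A - λI) = λ^2 + 6λ + 34 = 0.
Eigenvalues λ = -3 ± 5i (complex conjugate pair).
For λ=-3+5i: an eigenvector is (-3,-1) - i(-1,0) = (-3 + i, -1).
A real fundamental pair from Re and Im of e^((-3+5i)t)v: X_1 = e^(-3t)(cos(5t)·(-3,-1) + sin(5t)·(-1,0)), X_2 = e^(-3t)(sin(5t)·(-3,-1) - cos(5t)·(-1,0)).
General solution: C_1X_1 + C_2X_2.

u(t) = -C_1e^(-3t)sin(5t) - 3C_1e^(-3t)cos(5t) - 3C_2e^(-3t)sin(5t) + C_2e^(-3t)cos(5t), v(t) = -C_1e^(-3t)cos(5t) - C_2e^(-3t)sin(5t)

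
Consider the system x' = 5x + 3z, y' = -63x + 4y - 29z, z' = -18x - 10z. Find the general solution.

x(t) = -K_1e^(-4t) + K_3e^(-t), y(t) = 3K_1e^(-4t) + K_2e^(4t) + K_3e^(-t), z(t) = 3K_1e^(-4t) - 2K_3e^(-t)

Coefficient matrix A = [[5, 0, 3], [-63, 4, -29], [-18, 0, -10]].
det(A - λI) = 0 gives eigenvalues λ = -4, 4, -1.
For λ=-4: eigenvector (-1,3,3).
For λ=4: eigenvector (0,1,0).
For λ=-1: eigenvector (1,1,-2).
General solution: K_1e^(-4t)(-1,3,3) + K_2e^(4t)(0,1,0) + K_3e^(-t)(1,1,-2).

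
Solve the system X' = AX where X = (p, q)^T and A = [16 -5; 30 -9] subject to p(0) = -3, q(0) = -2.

p(t) = -7e^(6t) + 4e^(t), q(t) = -14e^(6t) + 12e^(t)

Coefficient matrix A = [[16, -5], [30, -9]].
Characteristic polynomial det(A - λI) = λ^2 - 7λ + 6 = 0.
Eigenvalues λ = 1, 6.
For λ=1: (A-λI) row 1 is [15, -5], so an eigenvector is (-1, -3).
For λ=6: (A-λI) row 1 is [10, -5], so an eigenvector is (-1, -2).
General solution: c_1e^(t)(-1,-3) + c_2e^(6t)(-1,-2).
Applying p(0)=-3, q(0)=-2 gives c_1=-4, c_2=7.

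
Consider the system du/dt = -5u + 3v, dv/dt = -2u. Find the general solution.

u(t) = -K_1e^(-2t) - 3K_2e^(-3t), v(t) = -K_1e^(-2t) - 2K_2e^(-3t)

Coefficient matrix A = [[-5, 3], [-2, 0]].
Characteristic polynomial det(A - λI) = λ^2 + 5λ + 6 = 0.
Eigenvalues λ = -2, -3.
For λ=-2: (A-λI) row 1 is [-3, 3], so an eigenvector is (-1, -1).
For λ=-3: (A-λI) row 1 is [-2, 3], so an eigenvector is (-3, -2).
General solution: K_1e^(-2t)(-1,-1) + K_2e^(-3t)(-3,-2).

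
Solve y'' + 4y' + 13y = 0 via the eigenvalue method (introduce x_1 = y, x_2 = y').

y(t) = C_1e^(-2t)cos(3t) + C_2e^(-2t)sin(3t)

Let x_1 = y, x_2 = y'. Then x_1' = x_2 and x_2' = -13x_1 - 4x_2.
A = [[0,1],[-13,-4]]; det(A-λI) = λ^2 + 4λ + 13.
Eigenvalues λ = -2 ± 3i.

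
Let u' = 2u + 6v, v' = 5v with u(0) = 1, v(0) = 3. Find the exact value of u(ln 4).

A = [[2,6],[0,5]]; eigenvalues λ = 5, 2.
Eigenvectors: (2,1) for λ=5, (-1,0) for λ=2.
From the initial condition, c_1 = 3, c_2 = 5.
u(ln 4) = (3)(4^5)(2) + (5)(4^2)(-1) = 6064.

6064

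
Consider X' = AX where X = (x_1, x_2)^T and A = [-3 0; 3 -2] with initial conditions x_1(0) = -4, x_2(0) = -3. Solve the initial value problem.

Coefficient matrix A = [[-3, 0], [3, -2]].
Characteristic polynomial det(A - λI) = λ^2 + 5λ + 6 = 0.
Eigenvalues λ = -3, -2.
For λ=-3: (A-λI) row 2 is [3, 1], so an eigenvector is (1, -3).
For λ=-2: (A-λI) row 1 is [-1, 0], so an eigenvector is (0, 1).
General solution: c_1e^(-3t)(1,-3) + c_2e^(-2t)(0,1).
Applying x_1(0)=-4, x_2(0)=-3 gives c_1=-4, c_2=-15.

x_1(t) = -4e^(-3t), x_2(t) = -15e^(-2t) + 12e^(-3t)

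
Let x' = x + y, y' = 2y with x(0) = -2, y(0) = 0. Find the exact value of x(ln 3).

A = [[1,1],[0,2]]; eigenvalues λ = 1, 2.
Eigenvectors: (-1,0) for λ=1, (1,1) for λ=2.
From the initial condition, c_1 = 2, c_2 = 0.
x(ln 3) = (2)(3^1)(-1) + (0)(3^2)(1) = -6.

-6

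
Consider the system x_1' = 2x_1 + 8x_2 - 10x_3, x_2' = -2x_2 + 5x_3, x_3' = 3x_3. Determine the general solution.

x_1(t) = 2C_1e^(-2t) - 2C_2e^(3t) + C_3e^(2t), x_2(t) = -C_1e^(-2t) + C_2e^(3t), x_3(t) = C_2e^(3t)

Coefficient matrix A = [[2, 8, -10], [0, -2, 5], [0, 0, 3]].
det(A - λI) = 0 gives eigenvalues λ = -2, 3, 2.
For λ=-2: eigenvector (2,-1,0).
For λ=3: eigenvector (-2,1,1).
For λ=2: eigenvector (1,0,0).
General solution: C_1e^(-2t)(2,-1,0) + C_2e^(3t)(-2,1,1) + C_3e^(2t)(1,0,0).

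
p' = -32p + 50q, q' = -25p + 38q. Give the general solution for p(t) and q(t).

p(t) = C_1e^(3t)sin(5t) - 3C_1e^(3t)cos(5t) - 3C_2e^(3t)sin(5t) - C_2e^(3t)cos(5t), q(t) = C_1e^(3t)sin(5t) - 2C_1e^(3t)cos(5t) - 2C_2e^(3t)sin(5t) - C_2e^(3t)cos(5t)

Coefficient matrix A = [[-32, 50], [-25, 38]].
Characteristic polynomial det(A - λI) = λ^2 - 6λ + 34 = 0.
Eigenvalues λ = 3 ± 5i (complex conjugate pair).
For λ=3+5i: an eigenvector is (-3,-2) - i(1,1) = (-3 - i, -2 - i).
A real fundamental pair from Re and Im of e^((3+5i)t)v: X_1 = e^(3t)(cos(5t)·(-3,-2) + sin(5t)·(1,1)), X_2 = e^(3t)(sin(5t)·(-3,-2) - cos(5t)·(1,1)).
General solution: C_1X_1 + C_2X_2.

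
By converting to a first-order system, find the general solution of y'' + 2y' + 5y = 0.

y(t) = K_1e^(-t)cos(2t) + K_2e^(-t)sin(2t)

Let x_1 = y, x_2 = y'. Then x_1' = x_2 and x_2' = -5x_1 - 2x_2.
A = [[0,1],[-5,-2]]; det(A-λI) = λ^2 + 2λ + 5.
Eigenvalues λ = -1 ± 2i.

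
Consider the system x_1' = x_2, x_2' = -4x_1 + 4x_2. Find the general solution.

x_1(t) = c_1e^(2t) + c_2te^(2t), x_2(t) = 2c_1e^(2t) + 2c_2te^(2t) + c_2e^(2t)

Coefficient matrix A = [[0, 1], [-4, 4]].
Characteristic polynomial det(A - λI) = λ^2 - 4λ + 4 = 0.
Single eigenvalue λ = 2 with algebraic multiplicity 2.
Eigenvector v = (1,2); generalized eigenvector w with (A-λI)w=v is (0,1).
General solution: e^(2t)[c_1·v + c_2·(t·v + w)].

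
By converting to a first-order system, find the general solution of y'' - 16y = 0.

y(t) = C_1e^(-4t) + C_2e^(4t)

Let x_1 = y, x_2 = y'. Then x_1' = x_2 and x_2' = 16x_1.
A = [[0,1],[16,0]]; det(A-λI) = λ^2 - 16.
Eigenvalues λ = -4, 4 with eigenvectors (1,-4), (1,4).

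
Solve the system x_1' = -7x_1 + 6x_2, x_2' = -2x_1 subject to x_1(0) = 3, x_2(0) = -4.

x_1(t) = -33e^(-3t) + 36e^(-4t), x_2(t) = -22e^(-3t) + 18e^(-4t)

Coefficient matrix A = [[-7, 6], [-2, 0]].
Characteristic polynomial det(A - λI) = λ^2 + 7λ + 12 = 0.
Eigenvalues λ = -3, -4.
For λ=-3: (A-λI) row 1 is [-4, 6], so an eigenvector is (3, 2).
For λ=-4: (A-λI) row 1 is [-3, 6], so an eigenvector is (2, 1).
General solution: K_1e^(-3t)(3,2) + K_2e^(-4t)(2,1).
Applying x_1(0)=3, x_2(0)=-4 gives K_1=-11, K_2=18.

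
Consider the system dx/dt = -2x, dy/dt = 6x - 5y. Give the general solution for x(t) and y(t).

Coefficient matrix A = [[-2, 0], [6, -5]].
Characteristic polynomial det(A - λI) = λ^2 + 7λ + 10 = 0.
Eigenvalues λ = -5, -2.
For λ=-5: (A-λI) row 1 is [3, 0], so an eigenvector is (0, 1).
For λ=-2: (A-λI) row 2 is [6, -3], so an eigenvector is (1, 2).
General solution: C_1e^(-5t)(0,1) + C_2e^(-2t)(1,2).

x(t) = C_2e^(-2t), y(t) = C_1e^(-5t) + 2C_2e^(-2t)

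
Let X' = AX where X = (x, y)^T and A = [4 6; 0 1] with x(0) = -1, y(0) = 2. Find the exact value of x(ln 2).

40

A = [[4,6],[0,1]]; eigenvalues λ = 1, 4.
Eigenvectors: (-2,1) for λ=1, (1,0) for λ=4.
From the initial condition, c_1 = 2, c_2 = 3.
x(ln 2) = (2)(2^1)(-2) + (3)(2^4)(1) = 40.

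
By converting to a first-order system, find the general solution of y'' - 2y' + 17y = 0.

Let x_1 = y, x_2 = y'. Then x_1' = x_2 and x_2' = -17x_1 + 2x_2.
A = [[0,1],[-17,2]]; det(A-λI) = λ^2 - 2λ + 17.
Eigenvalues λ = 1 ± 4i.

y(t) = c_1e^(t)cos(4t) + c_2e^(t)sin(4t)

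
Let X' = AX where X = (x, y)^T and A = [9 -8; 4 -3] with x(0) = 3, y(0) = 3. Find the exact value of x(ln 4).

12

A = [[9,-8],[4,-3]]; eigenvalues λ = 5, 1.
Eigenvectors: (-2,-1) for λ=5, (1,1) for λ=1.
From the initial condition, c_1 = 0, c_2 = 3.
x(ln 4) = (0)(4^5)(-2) + (3)(4^1)(1) = 12.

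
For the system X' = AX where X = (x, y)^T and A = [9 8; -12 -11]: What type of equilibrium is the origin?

saddle

A = [[9,8],[-12,-11]]; det(A-λI) = λ^2 + 2λ - 3.
λ = -3, 1: opposite signs.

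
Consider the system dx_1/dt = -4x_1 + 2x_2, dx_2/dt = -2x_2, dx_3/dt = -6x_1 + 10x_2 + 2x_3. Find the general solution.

Coefficient matrix A = [[-4, 2, 0], [0, -2, 0], [-6, 10, 2]].
det(A - λI) = 0 gives eigenvalues λ = -4, -2, 2.
For λ=-4: eigenvector (1,0,1).
For λ=-2: eigenvector (1,1,-1).
For λ=2: eigenvector (0,0,1).
General solution: c_1e^(-4t)(1,0,1) + c_2e^(-2t)(1,1,-1) + c_3e^(2t)(0,0,1).

x_1(t) = c_1e^(-4t) + c_2e^(-2t), x_2(t) = c_2e^(-2t), x_3(t) = c_1e^(-4t) - c_2e^(-2t) + c_3e^(2t)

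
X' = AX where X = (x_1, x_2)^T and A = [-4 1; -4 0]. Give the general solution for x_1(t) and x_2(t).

Coefficient matrix A = [[-4, 1], [-4, 0]].
Characteristic polynomial det(A - λI) = λ^2 + 4λ + 4 = 0.
Single eigenvalue λ = -2 with algebraic multiplicity 2.
Eigenvector v = (-1,-2); generalized eigenvector w with (A-λI)w=v is (-1,-3).
General solution: e^(-2t)[C_1·v + C_2·(t·v + w)].

x_1(t) = -C_1e^(-2t) - C_2te^(-2t) - C_2e^(-2t), x_2(t) = -2C_1e^(-2t) - 2C_2te^(-2t) - 3C_2e^(-2t)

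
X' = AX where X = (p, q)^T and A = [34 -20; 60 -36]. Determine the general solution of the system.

p(t) = -2C_1e^(4t) + C_2e^(-6t), q(t) = -3C_1e^(4t) + 2C_2e^(-6t)

Coefficient matrix A = [[34, -20], [60, -36]].
Characteristic polynomial det(A - λI) = λ^2 + 2λ - 24 = 0.
Eigenvalues λ = 4, -6.
For λ=4: (A-λI) row 1 is [30, -20], so an eigenvector is (-2, -3).
For λ=-6: (A-λI) row 1 is [40, -20], so an eigenvector is (1, 2).
General solution: C_1e^(4t)(-2,-3) + C_2e^(-6t)(1,2).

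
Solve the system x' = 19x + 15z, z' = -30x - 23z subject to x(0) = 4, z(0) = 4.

Coefficient matrix A = [[19, 15], [-30, -23]].
Characteristic polynomial det(A - λI) = λ^2 + 4λ + 13 = 0.
Eigenvalues λ = -2 ± 3i (complex conjugate pair).
For λ=-2+3i: an eigenvector is (-1,1) - i(-2,3) = (-1 + 2i, 1 - 3i).
A real fundamental pair from Re and Im of e^((-2+3i)t)v: X_1 = e^(-2t)(cos(3t)·(-1,1) + sin(3t)·(-2,3)), X_2 = e^(-2t)(sin(3t)·(-1,1) - cos(3t)·(-2,3)).
General solution: C_1X_1 + C_2X_2.
Applying x(0)=4, z(0)=4 gives C_1=-20, C_2=-8.

x(t) = 48e^(-2t)sin(3t) + 4e^(-2t)cos(3t), z(t) = -68e^(-2t)sin(3t) + 4e^(-2t)cos(3t)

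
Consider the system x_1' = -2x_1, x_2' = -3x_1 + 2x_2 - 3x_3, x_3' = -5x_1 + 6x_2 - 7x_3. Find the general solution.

x_1(t) = c_2e^(-2t), x_2(t) = c_1e^(-t) + c_3e^(-4t), x_3(t) = c_1e^(-t) - c_2e^(-2t) + 2c_3e^(-4t)

Coefficient matrix A = [[-2, 0, 0], [-3, 2, -3], [-5, 6, -7]].
det(A - λI) = 0 gives eigenvalues λ = -1, -2, -4.
For λ=-1: eigenvector (0,1,1).
For λ=-2: eigenvector (1,0,-1).
For λ=-4: eigenvector (0,1,2).
General solution: c_1e^(-t)(0,1,1) + c_2e^(-2t)(1,0,-1) + c_3e^(-4t)(0,1,2).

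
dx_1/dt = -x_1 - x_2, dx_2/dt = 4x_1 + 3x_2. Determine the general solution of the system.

x_1(t) = -C_1e^(t) - C_2te^(t) + 2C_2e^(t), x_2(t) = 2C_1e^(t) + 2C_2te^(t) - 3C_2e^(t)

Coefficient matrix A = [[-1, -1], [4, 3]].
Characteristic polynomial det(A - λI) = λ^2 - 2λ + 1 = 0.
Single eigenvalue λ = 1 with algebraic multiplicity 2.
Eigenvector v = (-1,2); generalized eigenvector w with (A-λI)w=v is (2,-3).
General solution: e^(t)[C_1·v + C_2·(t·v + w)].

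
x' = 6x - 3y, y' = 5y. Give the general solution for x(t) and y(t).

x(t) = K_1e^(6t) - 3K_2e^(5t), y(t) = -K_2e^(5t)

Coefficient matrix A = [[6, -3], [0, 5]].
Characteristic polynomial det(A - λI) = λ^2 - 11λ + 30 = 0.
Eigenvalues λ = 6, 5.
For λ=6: (A-λI) row 1 is [0, -3], so an eigenvector is (1, 0).
For λ=5: (A-λI) row 1 is [1, -3], so an eigenvector is (-3, -1).
General solution: K_1e^(6t)(1,0) + K_2e^(5t)(-3,-1).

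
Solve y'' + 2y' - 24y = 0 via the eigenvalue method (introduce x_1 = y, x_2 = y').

y(t) = c_1e^(-6t) + c_2e^(4t)

Let x_1 = y, x_2 = y'. Then x_1' = x_2 and x_2' = 24x_1 - 2x_2.
A = [[0,1],[24,-2]]; det(A-λI) = λ^2 + 2λ - 24.
Eigenvalues λ = -6, 4 with eigenvectors (1,-6), (1,4).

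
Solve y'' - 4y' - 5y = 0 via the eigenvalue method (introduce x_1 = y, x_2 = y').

Let x_1 = y, x_2 = y'. Then x_1' = x_2 and x_2' = 5x_1 + 4x_2.
A = [[0,1],[5,4]]; det(A-λI) = λ^2 - 4λ - 5.
Eigenvalues λ = -1, 5 with eigenvectors (1,-1), (1,5).

y(t) = K_1e^(-t) + K_2e^(5t)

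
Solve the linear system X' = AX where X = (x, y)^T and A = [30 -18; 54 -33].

Coefficient matrix A = [[30, -18], [54, -33]].
Characteristic polynomial det(A - λI) = λ^2 + 3λ - 18 = 0.
Eigenvalues λ = -6, 3.
For λ=-6: (A-λI) row 1 is [36, -18], so an eigenvector is (1, 2).
For λ=3: (A-λI) row 1 is [27, -18], so an eigenvector is (-2, -3).
General solution: c_1e^(-6t)(1,2) + c_2e^(3t)(-2,-3).

x(t) = c_1e^(-6t) - 2c_2e^(3t), y(t) = 2c_1e^(-6t) - 3c_2e^(3t)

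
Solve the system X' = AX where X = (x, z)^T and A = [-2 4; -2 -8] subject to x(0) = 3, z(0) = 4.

Coefficient matrix A = [[-2, 4], [-2, -8]].
Characteristic polynomial det(A - λI) = λ^2 + 10λ + 24 = 0.
Eigenvalues λ = -6, -4.
For λ=-6: (A-λI) row 1 is [4, 4], so an eigenvector is (1, -1).
For λ=-4: (A-λI) row 1 is [2, 4], so an eigenvector is (-2, 1).
General solution: K_1e^(-6t)(1,-1) + K_2e^(-4t)(-2,1).
Applying x(0)=3, z(0)=4 gives K_1=-11, K_2=-7.

x(t) = 14e^(-4t) - 11e^(-6t), z(t) = -7e^(-4t) + 11e^(-6t)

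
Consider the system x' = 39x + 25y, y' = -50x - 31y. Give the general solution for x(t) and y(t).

Coefficient matrix A = [[39, 25], [-50, -31]].
Characteristic polynomial det(A - λI) = λ^2 - 8λ + 41 = 0.
Eigenvalues λ = 4 ± 5i (complex conjugate pair).
For λ=4+5i: an eigenvector is (1,-1) - i(2,-3) = (1 - 2i, -1 + 3i).
A real fundamental pair from Re and Im of e^((4+5i)t)v: X_1 = e^(4t)(cos(5t)·(1,-1) + sin(5t)·(2,-3)), X_2 = e^(4t)(sin(5t)·(1,-1) - cos(5t)·(2,-3)).
General solution: K_1X_1 + K_2X_2.

x(t) = 2K_1e^(4t)sin(5t) + K_1e^(4t)cos(5t) + K_2e^(4t)sin(5t) - 2K_2e^(4t)cos(5t), y(t) = -3K_1e^(4t)sin(5t) - K_1e^(4t)cos(5t) - K_2e^(4t)sin(5t) + 3K_2e^(4t)cos(5t)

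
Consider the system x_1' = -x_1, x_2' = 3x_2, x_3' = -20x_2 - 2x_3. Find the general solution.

x_1(t) = C_1e^(-t), x_2(t) = C_2e^(3t), x_3(t) = -4C_2e^(3t) + C_3e^(-2t)

Coefficient matrix A = [[-1, 0, 0], [0, 3, 0], [0, -20, -2]].
det(A - λI) = 0 gives eigenvalues λ = -1, 3, -2.
For λ=-1: eigenvector (1,0,0).
For λ=3: eigenvector (0,1,-4).
For λ=-2: eigenvector (0,0,1).
General solution: C_1e^(-t)(1,0,0) + C_2e^(3t)(0,1,-4) + C_3e^(-2t)(0,0,1).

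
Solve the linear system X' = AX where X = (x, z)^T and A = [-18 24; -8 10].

Coefficient matrix A = [[-18, 24], [-8, 10]].
Characteristic polynomial det(A - λI) = λ^2 + 8λ + 12 = 0.
Eigenvalues λ = -6, -2.
For λ=-6: (A-λI) row 1 is [-12, 24], so an eigenvector is (2, 1).
For λ=-2: (A-λI) row 1 is [-16, 24], so an eigenvector is (-3, -2).
General solution: c_1e^(-6t)(2,1) + c_2e^(-2t)(-3,-2).

x(t) = 2c_1e^(-6t) - 3c_2e^(-2t), z(t) = c_1e^(-6t) - 2c_2e^(-2t)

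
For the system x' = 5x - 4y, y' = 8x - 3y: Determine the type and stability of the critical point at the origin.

unstable spiral

A = [[5,-4],[8,-3]]; det(A-λI) = λ^2 - 2λ + 17.
λ = 1 ± 4i: positive real part.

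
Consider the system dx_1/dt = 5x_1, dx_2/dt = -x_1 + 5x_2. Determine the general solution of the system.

Coefficient matrix A = [[5, 0], [-1, 5]].
Characteristic polynomial det(A - λI) = λ^2 - 10λ + 25 = 0.
Single eigenvalue λ = 5 with algebraic multiplicity 2.
Eigenvector v = (0,1); generalized eigenvector w with (A-λI)w=v is (-1,-2).
General solution: e^(5t)[C_1·v + C_2·(t·v + w)].

x_1(t) = -C_2e^(5t), x_2(t) = C_1e^(5t) + C_2te^(5t) - 2C_2e^(5t)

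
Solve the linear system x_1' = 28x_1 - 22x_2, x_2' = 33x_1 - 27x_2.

Coefficient matrix A = [[28, -22], [33, -27]].
Characteristic polynomial det(A - λI) = λ^2 - λ - 30 = 0.
Eigenvalues λ = 6, -5.
For λ=6: (A-λI) row 1 is [22, -22], so an eigenvector is (-1, -1).
For λ=-5: (A-λI) row 1 is [33, -22], so an eigenvector is (2, 3).
General solution: K_1e^(6t)(-1,-1) + K_2e^(-5t)(2,3).

x_1(t) = -K_1e^(6t) + 2K_2e^(-5t), x_2(t) = -K_1e^(6t) + 3K_2e^(-5t)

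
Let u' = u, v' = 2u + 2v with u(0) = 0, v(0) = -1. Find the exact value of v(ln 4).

-16

A = [[1,0],[2,2]]; eigenvalues λ = 1, 2.
Eigenvectors: (1,-2) for λ=1, (0,1) for λ=2.
From the initial condition, c_1 = 0, c_2 = -1.
v(ln 4) = (0)(4^1)(-2) + (-1)(4^2)(1) = -16.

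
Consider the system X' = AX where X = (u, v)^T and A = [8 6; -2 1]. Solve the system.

u(t) = 3C_1e^(4t) - 2C_2e^(5t), v(t) = -2C_1e^(4t) + C_2e^(5t)

Coefficient matrix A = [[8, 6], [-2, 1]].
Characteristic polynomial det(A - λI) = λ^2 - 9λ + 20 = 0.
Eigenvalues λ = 4, 5.
For λ=4: (A-λI) row 1 is [4, 6], so an eigenvector is (3, -2).
For λ=5: (A-λI) row 1 is [3, 6], so an eigenvector is (-2, 1).
General solution: C_1e^(4t)(3,-2) + C_2e^(5t)(-2,1).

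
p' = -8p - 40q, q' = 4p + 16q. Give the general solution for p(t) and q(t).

Coefficient matrix A = [[-8, -40], [4, 16]].
Characteristic polynomial det(A - λI) = λ^2 - 8λ + 32 = 0.
Eigenvalues λ = 4 ± 4i (complex conjugate pair).
For λ=4+4i: an eigenvector is (-1,0) - i(3,-1) = (-1 - 3i, 0 + i).
A real fundamental pair from Re and Im of e^((4+4i)t)v: X_1 = e^(4t)(cos(4t)·(-1,0) + sin(4t)·(3,-1)), X_2 = e^(4t)(sin(4t)·(-1,0) - cos(4t)·(3,-1)).
General solution: c_1X_1 + c_2X_2.

p(t) = 3c_1e^(4t)sin(4t) - c_1e^(4t)cos(4t) - c_2e^(4t)sin(4t) - 3c_2e^(4t)cos(4t), q(t) = -c_1e^(4t)sin(4t) + c_2e^(4t)cos(4t)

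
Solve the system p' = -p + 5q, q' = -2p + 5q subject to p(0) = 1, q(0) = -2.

Coefficient matrix A = [[-1, 5], [-2, 5]].
Characteristic polynomial det(A - λI) = λ^2 - 4λ + 5 = 0.
Eigenvalues λ = 2 ± i (complex conjugate pair).
For λ=2+i: an eigenvector is (-2,-1) - i(1,1) = (-2 - i, -1 - i).
A real fundamental pair from Re and Im of e^((2+i)t)v: X_1 = e^(2t)(cos(t)·(-2,-1) + sin(t)·(1,1)), X_2 = e^(2t)(sin(t)·(-2,-1) - cos(t)·(1,1)).
General solution: K_1X_1 + K_2X_2.
Applying p(0)=1, q(0)=-2 gives K_1=-3, K_2=5.

p(t) = -13e^(2t)sin(t) + e^(2t)cos(t), q(t) = -8e^(2t)sin(t) - 2e^(2t)cos(t)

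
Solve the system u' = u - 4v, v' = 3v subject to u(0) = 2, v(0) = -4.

Coefficient matrix A = [[1, -4], [0, 3]].
Characteristic polynomial det(A - λI) = λ^2 - 4λ + 3 = 0.
Eigenvalues λ = 3, 1.
For λ=3: (A-λI) row 1 is [-2, -4], so an eigenvector is (2, -1).
For λ=1: (A-λI) row 1 is [0, -4], so an eigenvector is (-1, 0).
General solution: C_1e^(3t)(2,-1) + C_2e^(t)(-1,0).
Applying u(0)=2, v(0)=-4 gives C_1=4, C_2=6.

u(t) = 8e^(3t) - 6e^(t), v(t) = -4e^(3t)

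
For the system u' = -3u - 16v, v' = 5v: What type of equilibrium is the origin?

saddle

A = [[-3,-16],[0,5]]; det(A-λI) = λ^2 - 2λ - 15.
λ = 5, -3: opposite signs.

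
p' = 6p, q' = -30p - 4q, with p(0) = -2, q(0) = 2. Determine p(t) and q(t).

p(t) = -2e^(6t), q(t) = 6e^(6t) - 4e^(-4t)

Coefficient matrix A = [[6, 0], [-30, -4]].
Characteristic polynomial det(A - λI) = λ^2 - 2λ - 24 = 0.
Eigenvalues λ = -4, 6.
For λ=-4: (A-λI) row 1 is [10, 0], so an eigenvector is (0, 1).
For λ=6: (A-λI) row 2 is [-30, -10], so an eigenvector is (1, -3).
General solution: c_1e^(-4t)(0,1) + c_2e^(6t)(1,-3).
Applying p(0)=-2, q(0)=2 gives c_1=-4, c_2=-2.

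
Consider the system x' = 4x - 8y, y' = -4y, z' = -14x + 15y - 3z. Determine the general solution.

x(t) = K_2e^(-4t) + K_3e^(4t), y(t) = K_2e^(-4t), z(t) = K_1e^(-3t) - K_2e^(-4t) - 2K_3e^(4t)

Coefficient matrix A = [[4, -8, 0], [0, -4, 0], [-14, 15, -3]].
det(A - λI) = 0 gives eigenvalues λ = -3, -4, 4.
For λ=-3: eigenvector (0,0,1).
For λ=-4: eigenvector (1,1,-1).
For λ=4: eigenvector (1,0,-2).
General solution: K_1e^(-3t)(0,0,1) + K_2e^(-4t)(1,1,-1) + K_3e^(4t)(1,0,-2).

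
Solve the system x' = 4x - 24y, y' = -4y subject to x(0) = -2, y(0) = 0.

x(t) = -2e^(4t), y(t) = 0

Coefficient matrix A = [[4, -24], [0, -4]].
Characteristic polynomial det(A - λI) = λ^2 - 16 = 0.
Eigenvalues λ = -4, 4.
For λ=-4: (A-λI) row 1 is [8, -24], so an eigenvector is (3, 1).
For λ=4: (A-λI) row 1 is [0, -24], so an eigenvector is (-1, 0).
General solution: c_1e^(-4t)(3,1) + c_2e^(4t)(-1,0).
Applying x(0)=-2, y(0)=0 gives c_1=0, c_2=2.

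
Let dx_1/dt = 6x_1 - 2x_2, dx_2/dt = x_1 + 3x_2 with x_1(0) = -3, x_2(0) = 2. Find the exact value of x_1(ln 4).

A = [[6,-2],[1,3]]; eigenvalues λ = 5, 4.
Eigenvectors: (-2,-1) for λ=5, (-1,-1) for λ=4.
From the initial condition, c_1 = 5, c_2 = -7.
x_1(ln 4) = (5)(4^5)(-2) + (-7)(4^4)(-1) = -8448.

-8448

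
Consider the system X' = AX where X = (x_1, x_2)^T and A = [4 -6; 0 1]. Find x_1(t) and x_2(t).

x_1(t) = C_1e^(4t) + 2C_2e^(t), x_2(t) = C_2e^(t)

Coefficient matrix A = [[4, -6], [0, 1]].
Characteristic polynomial det(A - λI) = λ^2 - 5λ + 4 = 0.
Eigenvalues λ = 4, 1.
For λ=4: (A-λI) row 1 is [0, -6], so an eigenvector is (1, 0).
For λ=1: (A-λI) row 1 is [3, -6], so an eigenvector is (2, 1).
General solution: C_1e^(4t)(1,0) + C_2e^(t)(2,1).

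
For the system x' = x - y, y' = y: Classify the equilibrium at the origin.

A = [[1,-1],[0,1]]; det(A-λI) = λ^2 - 2λ + 1.
repeated λ = 1 with a single eigenvector.

unstable improper node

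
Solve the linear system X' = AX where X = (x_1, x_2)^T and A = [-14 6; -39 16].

x_1(t) = c_1e^(t)sin(3t) + c_1e^(t)cos(3t) + c_2e^(t)sin(3t) - c_2e^(t)cos(3t), x_2(t) = 2c_1e^(t)sin(3t) + 3c_1e^(t)cos(3t) + 3c_2e^(t)sin(3t) - 2c_2e^(t)cos(3t)

Coefficient matrix A = [[-14, 6], [-39, 16]].
Characteristic polynomial det(A - λI) = λ^2 - 2λ + 10 = 0.
Eigenvalues λ = 1 ± 3i (complex conjugate pair).
For λ=1+3i: an eigenvector is (1,3) - i(1,2) = (1 - i, 3 - 2i).
A real fundamental pair from Re and Im of e^((1+3i)t)v: X_1 = e^(t)(cos(3t)·(1,3) + sin(3t)·(1,2)), X_2 = e^(t)(sin(3t)·(1,3) - cos(3t)·(1,2)).
General solution: c_1X_1 + c_2X_2.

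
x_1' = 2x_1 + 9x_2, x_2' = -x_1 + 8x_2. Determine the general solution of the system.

x_1(t) = 3c_1e^(5t) + 3c_2te^(5t) + 2c_2e^(5t), x_2(t) = c_1e^(5t) + c_2te^(5t) + c_2e^(5t)

Coefficient matrix A = [[2, 9], [-1, 8]].
Characteristic polynomial det(A - λI) = λ^2 - 10λ + 25 = 0.
Single eigenvalue λ = 5 with algebraic multiplicity 2.
Eigenvector v = (3,1); generalized eigenvector w with (A-λI)w=v is (2,1).
General solution: e^(5t)[c_1·v + c_2·(t·v + w)].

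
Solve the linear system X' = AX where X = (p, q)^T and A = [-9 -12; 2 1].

p(t) = -3K_1e^(-5t) - 2K_2e^(-3t), q(t) = K_1e^(-5t) + K_2e^(-3t)

Coefficient matrix A = [[-9, -12], [2, 1]].
Characteristic polynomial det(A - λI) = λ^2 + 8λ + 15 = 0.
Eigenvalues λ = -5, -3.
For λ=-5: (A-λI) row 1 is [-4, -12], so an eigenvector is (-3, 1).
For λ=-3: (A-λI) row 1 is [-6, -12], so an eigenvector is (-2, 1).
General solution: K_1e^(-5t)(-3,1) + K_2e^(-3t)(-2,1).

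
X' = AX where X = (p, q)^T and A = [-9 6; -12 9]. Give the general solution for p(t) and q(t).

Coefficient matrix A = [[-9, 6], [-12, 9]].
Characteristic polynomial det(A - λI) = λ^2 - 9 = 0.
Eigenvalues λ = 3, -3.
For λ=3: (A-λI) row 1 is [-12, 6], so an eigenvector is (-1, -2).
For λ=-3: (A-λI) row 1 is [-6, 6], so an eigenvector is (1, 1).
General solution: K_1e^(3t)(-1,-2) + K_2e^(-3t)(1,1).

p(t) = -K_1e^(3t) + K_2e^(-3t), q(t) = -2K_1e^(3t) + K_2e^(-3t)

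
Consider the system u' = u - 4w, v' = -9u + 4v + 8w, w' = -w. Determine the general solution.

u(t) = C_1e^(t) + 2C_2e^(-t), v(t) = 3C_1e^(t) + 2C_2e^(-t) + C_3e^(4t), w(t) = C_2e^(-t)

Coefficient matrix A = [[1, 0, -4], [-9, 4, 8], [0, 0, -1]].
det(A - λI) = 0 gives eigenvalues λ = 1, -1, 4.
For λ=1: eigenvector (1,3,0).
For λ=-1: eigenvector (2,2,1).
For λ=4: eigenvector (0,1,0).
General solution: C_1e^(t)(1,3,0) + C_2e^(-t)(2,2,1) + C_3e^(4t)(0,1,0).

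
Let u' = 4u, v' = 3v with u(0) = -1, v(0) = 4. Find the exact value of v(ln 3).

108

A = [[4,0],[0,3]]; eigenvalues λ = 3, 4.
Eigenvectors: (0,1) for λ=3, (-1,0) for λ=4.
From the initial condition, c_1 = 4, c_2 = 1.
v(ln 3) = (4)(3^3)(1) + (1)(3^4)(0) = 108.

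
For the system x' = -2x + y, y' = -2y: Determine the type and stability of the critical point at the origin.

stable improper node

A = [[-2,1],[0,-2]]; det(A-λI) = λ^2 + 4λ + 4.
repeated λ = -2 with a single eigenvector.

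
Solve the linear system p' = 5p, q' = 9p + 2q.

Coefficient matrix A = [[5, 0], [9, 2]].
Characteristic polynomial det(A - λI) = λ^2 - 7λ + 10 = 0.
Eigenvalues λ = 2, 5.
For λ=2: (A-λI) row 1 is [3, 0], so an eigenvector is (0, 1).
For λ=5: (A-λI) row 2 is [9, -3], so an eigenvector is (1, 3).
General solution: c_1e^(2t)(0,1) + c_2e^(5t)(1,3).

p(t) = c_2e^(5t), q(t) = c_1e^(2t) + 3c_2e^(5t)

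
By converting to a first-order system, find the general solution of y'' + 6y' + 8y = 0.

Let x_1 = y, x_2 = y'. Then x_1' = x_2 and x_2' = -8x_1 - 6x_2.
A = [[0,1],[-8,-6]]; det(A-λI) = λ^2 + 6λ + 8.
Eigenvalues λ = -4, -2 with eigenvectors (1,-4), (1,-2).

y(t) = c_1e^(-4t) + c_2e^(-2t)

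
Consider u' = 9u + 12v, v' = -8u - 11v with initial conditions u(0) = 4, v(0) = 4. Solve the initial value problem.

u(t) = 24e^(t) - 20e^(-3t), v(t) = -16e^(t) + 20e^(-3t)

Coefficient matrix A = [[9, 12], [-8, -11]].
Characteristic polynomial det(A - λI) = λ^2 + 2λ - 3 = 0.
Eigenvalues λ = -3, 1.
For λ=-3: (A-λI) row 1 is [12, 12], so an eigenvector is (-1, 1).
For λ=1: (A-λI) row 1 is [8, 12], so an eigenvector is (-3, 2).
General solution: c_1e^(-3t)(-1,1) + c_2e^(t)(-3,2).
Applying u(0)=4, v(0)=4 gives c_1=20, c_2=-8.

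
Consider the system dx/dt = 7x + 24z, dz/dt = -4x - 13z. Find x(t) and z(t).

Coefficient matrix A = [[7, 24], [-4, -13]].
Characteristic polynomial det(A - λI) = λ^2 + 6λ + 5 = 0.
Eigenvalues λ = -5, -1.
For λ=-5: (A-λI) row 1 is [12, 24], so an eigenvector is (-2, 1).
For λ=-1: (A-λI) row 1 is [8, 24], so an eigenvector is (3, -1).
General solution: C_1e^(-5t)(-2,1) + C_2e^(-t)(3,-1).

x(t) = -2C_1e^(-5t) + 3C_2e^(-t), z(t) = C_1e^(-5t) - C_2e^(-t)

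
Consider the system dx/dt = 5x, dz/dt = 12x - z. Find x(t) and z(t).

x(t) = -K_1e^(5t), z(t) = -2K_1e^(5t) - K_2e^(-t)

Coefficient matrix A = [[5, 0], [12, -1]].
Characteristic polynomial det(A - λI) = λ^2 - 4λ - 5 = 0.
Eigenvalues λ = 5, -1.
For λ=5: (A-λI) row 2 is [12, -6], so an eigenvector is (-1, -2).
For λ=-1: (A-λI) row 1 is [6, 0], so an eigenvector is (0, -1).
General solution: K_1e^(5t)(-1,-2) + K_2e^(-t)(0,-1).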